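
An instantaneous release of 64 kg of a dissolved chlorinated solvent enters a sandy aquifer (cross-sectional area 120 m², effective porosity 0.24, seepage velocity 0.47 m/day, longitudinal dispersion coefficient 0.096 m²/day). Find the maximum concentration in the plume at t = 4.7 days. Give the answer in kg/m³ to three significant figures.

The peak of an instantaneous 1D plume sits at x = vt; there the Gaussian factor is 1 and C_max = M/(n_e·A·√(4πDt)), where n_e·A is the pore area the mass is dissolved in.
√(4πDt) = √(4π × 0.096 × 4.7) = 2.381 m, so C_max = 64/(0.24 × 120 × 2.381) = 0.933 kg/m³.

0.933 kg/m³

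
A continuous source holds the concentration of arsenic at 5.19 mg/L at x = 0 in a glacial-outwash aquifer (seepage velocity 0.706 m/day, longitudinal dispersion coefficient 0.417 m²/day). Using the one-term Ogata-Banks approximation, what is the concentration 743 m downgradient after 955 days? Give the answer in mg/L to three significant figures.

0.0385 mg/L

For a continuous step input, C/C₀ ≈ ½·erfc((x−vt)/(2√(Dt))).
vt = 0.706 × 955 = 674.23 m and 2√(Dt) = 2√(0.417 × 955) = 39.91 m.
Argument (x−vt)/(2√(Dt)) = (743 − 674.23)/39.91 = 1.723; ½·erfc(1.723) = 0.007411.
C = 5.19 × 0.007411 = 0.0385 mg/L.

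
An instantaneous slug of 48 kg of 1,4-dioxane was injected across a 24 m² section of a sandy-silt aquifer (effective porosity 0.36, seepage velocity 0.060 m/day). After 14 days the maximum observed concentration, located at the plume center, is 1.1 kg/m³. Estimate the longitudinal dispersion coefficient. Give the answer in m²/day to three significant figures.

At the plume center C_max = M/(n_e·A·√(4πDt)), so D = M²/(4πt·(n_e·A·C_max)²).
n_e·A·C_max = 0.36 × 24 × 1.1 = 9.504 kg/m.
D = 48²/(4π × 14 × 9.504²) = 0.145 m²/day.

0.145 m²/day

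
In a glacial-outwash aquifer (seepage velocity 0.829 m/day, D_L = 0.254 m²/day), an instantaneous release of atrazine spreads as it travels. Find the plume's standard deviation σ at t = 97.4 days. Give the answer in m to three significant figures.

Dispersive spreading gives a Gaussian with σ² = 2Dt; advection only shifts the center.
σ = √(2 × 0.254 × 97.4) = 7.03 m.

7.03 m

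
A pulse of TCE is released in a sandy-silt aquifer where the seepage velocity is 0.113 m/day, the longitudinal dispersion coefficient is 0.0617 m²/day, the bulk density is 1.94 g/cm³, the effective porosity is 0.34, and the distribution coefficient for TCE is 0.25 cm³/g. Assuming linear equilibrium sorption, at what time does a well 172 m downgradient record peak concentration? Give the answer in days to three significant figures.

3680 days

Retardation factor R = 1 + ρ_b·K_d/n = 1 + 1.94 × 0.25/0.34 = 2.426.
Sorption retards both mechanisms: v_R = v/R = 0.04658 m/day, D_R = D/R = 0.02543 m²/day.
Peak time from v_R²t² + 2D_R t − x² = 0: t = (√(D_R² + v_R²x²) − D_R)/v_R².
√(D_R² + v_R²x²) = √(0.02543² + 0.04658² × 172²) = 8.012; v_R² = 0.002170.
t = (8.012 − 0.02543)/0.002170 = 3680 days.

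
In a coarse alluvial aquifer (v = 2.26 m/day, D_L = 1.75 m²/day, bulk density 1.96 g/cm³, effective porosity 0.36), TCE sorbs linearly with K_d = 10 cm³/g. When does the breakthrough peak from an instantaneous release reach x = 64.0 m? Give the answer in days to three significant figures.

Retardation factor R = 1 + ρ_b·K_d/n = 1 + 1.96 × 10/0.36 = 55.44.
Sorption retards both mechanisms: v_R = v/R = 0.04076 m/day, D_R = D/R = 0.03157 m²/day.
Peak time from v_R²t² + 2D_R t − x² = 0: t = (√(D_R² + v_R²x²) − D_R)/v_R².
√(D_R² + v_R²x²) = √(0.03157² + 0.04076² × 64.0²) = 2.609; v_R² = 0.001661.
t = (2.609 − 0.03157)/0.001661 = 1550 days.

1550 days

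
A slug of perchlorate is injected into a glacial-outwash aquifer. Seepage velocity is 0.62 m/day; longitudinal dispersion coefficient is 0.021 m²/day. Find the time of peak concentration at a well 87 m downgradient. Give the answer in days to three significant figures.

140 days

For the 1D instantaneous-source solution, setting ∂C/∂t = 0 at fixed x gives v²t² + 2Dt − x² = 0, so t = (√(D² + v²x²) − D)/v².
√(D² + v²x²) = √(0.021² + 0.62² × 87²) = 53.94; v² = 0.3844.
t = (53.94 − 0.021)/0.3844 = 140 days (vs. the pure-advection estimate x/v = 140 d).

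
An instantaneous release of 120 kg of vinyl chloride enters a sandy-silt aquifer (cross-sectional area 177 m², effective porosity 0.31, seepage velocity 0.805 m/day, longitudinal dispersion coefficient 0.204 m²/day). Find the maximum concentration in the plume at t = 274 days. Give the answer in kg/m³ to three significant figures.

0.0825 kg/m³

The peak of an instantaneous 1D plume sits at x = vt; there the Gaussian factor is 1 and C_max = M/(n_e·A·√(4πDt)), where n_e·A is the pore area the mass is dissolved in.
√(4πDt) = √(4π × 0.204 × 274) = 26.50 m, so C_max = 120/(0.31 × 177 × 26.50) = 0.0825 kg/m³.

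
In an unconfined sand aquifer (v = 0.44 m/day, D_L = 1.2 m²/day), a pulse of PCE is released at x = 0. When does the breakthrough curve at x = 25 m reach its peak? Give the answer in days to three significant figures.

For the 1D instantaneous-source solution, setting ∂C/∂t = 0 at fixed x gives v²t² + 2Dt − x² = 0, so t = (√(D² + v²x²) − D)/v².
√(D² + v²x²) = √(1.2² + 0.44² × 25²) = 11.07; v² = 0.1936.
t = (11.07 − 1.2)/0.1936 = 51.0 days (vs. the pure-advection estimate x/v = 56.8 d).

51.0 days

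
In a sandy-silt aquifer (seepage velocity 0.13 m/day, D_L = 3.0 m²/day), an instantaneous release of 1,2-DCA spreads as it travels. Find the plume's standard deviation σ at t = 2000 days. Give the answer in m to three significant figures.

110 m

Dispersive spreading gives a Gaussian with σ² = 2Dt; advection only shifts the center.
σ = √(2 × 3.0 × 2000) = 110 m.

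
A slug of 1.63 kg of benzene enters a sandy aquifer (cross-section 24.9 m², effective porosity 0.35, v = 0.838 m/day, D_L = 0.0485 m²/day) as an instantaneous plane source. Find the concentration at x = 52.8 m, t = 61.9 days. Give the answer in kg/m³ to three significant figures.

0.0283 kg/m³

For an instantaneous plane source, C(x,t) = M/(n_e·A·√(4πDt)) · exp(−(x−vt)²/(4Dt)), with n_e·A the pore (flow) area.
Plume center vt = 0.838 × 61.9 = 51.8722 m, so the well at 52.8 m is 0.9278 m downgradient of the peak.
√(4πDt) = 6.142 m, giving peak height M/(n_e·A·√(4πDt)) = 1.63/(0.35 × 24.9 × 6.142) = 0.03045 kg/m³.
(x−vt)²/(4Dt) = (0.9278)²/(4 × 0.0485 × 61.9) = 0.07168; exp(−0.07168) = 0.9308.
C = 0.03045 × 0.9308 = 0.0283 kg/m³.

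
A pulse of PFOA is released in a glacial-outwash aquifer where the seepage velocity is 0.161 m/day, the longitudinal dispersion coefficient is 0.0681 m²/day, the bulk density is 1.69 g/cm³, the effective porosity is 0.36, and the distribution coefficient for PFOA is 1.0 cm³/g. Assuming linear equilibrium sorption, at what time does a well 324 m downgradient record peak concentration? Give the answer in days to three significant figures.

11400 days

Retardation factor R = 1 + ρ_b·K_d/n = 1 + 1.69 × 1.0/0.36 = 5.694.
Sorption retards both mechanisms: v_R = v/R = 0.02828 m/day, D_R = D/R = 0.01196 m²/day.
Peak time from v_R²t² + 2D_R t − x² = 0: t = (√(D_R² + v_R²x²) − D_R)/v_R².
√(D_R² + v_R²x²) = √(0.01196² + 0.02828² × 324²) = 9.163; v_R² = 0.0007998.
t = (9.163 − 0.01196)/0.0007998 = 11400 days.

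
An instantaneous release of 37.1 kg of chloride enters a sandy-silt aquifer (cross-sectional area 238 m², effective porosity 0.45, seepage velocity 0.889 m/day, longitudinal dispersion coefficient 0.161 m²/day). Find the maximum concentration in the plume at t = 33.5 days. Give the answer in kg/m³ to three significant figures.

0.0421 kg/m³

The peak of an instantaneous 1D plume sits at x = vt; there the Gaussian factor is 1 and C_max = M/(n_e·A·√(4πDt)), where n_e·A is the pore area the mass is dissolved in.
√(4πDt) = √(4π × 0.161 × 33.5) = 8.233 m, so C_max = 37.1/(0.45 × 238 × 8.233) = 0.0421 kg/m³.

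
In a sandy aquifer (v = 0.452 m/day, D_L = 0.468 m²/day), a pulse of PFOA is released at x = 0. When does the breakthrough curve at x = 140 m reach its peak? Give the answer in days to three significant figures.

For the 1D instantaneous-source solution, setting ∂C/∂t = 0 at fixed x gives v²t² + 2Dt − x² = 0, so t = (√(D² + v²x²) − D)/v².
√(D² + v²x²) = √(0.468² + 0.452² × 140²) = 63.28; v² = 0.204304.
t = (63.28 − 0.468)/0.204304 = 307 days (vs. the pure-advection estimate x/v = 310 d).

307 days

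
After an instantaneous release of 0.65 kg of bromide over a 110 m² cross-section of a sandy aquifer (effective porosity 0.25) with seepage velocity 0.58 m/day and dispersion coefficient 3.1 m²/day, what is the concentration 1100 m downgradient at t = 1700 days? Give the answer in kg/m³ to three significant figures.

4.96e-05 kg/m³

For an instantaneous plane source, C(x,t) = M/(n_e·A·√(4πDt)) · exp(−(x−vt)²/(4Dt)), with n_e·A the pore (flow) area.
Plume center vt = 0.58 × 1700 = 986 m, so the well at 1100 m is 114 m downgradient of the peak.
√(4πDt) = 257.3 m, giving peak height M/(n_e·A·√(4πDt)) = 0.65/(0.25 × 110 × 257.3) = 9.186e-05 kg/m³.
(x−vt)²/(4Dt) = (114)²/(4 × 3.1 × 1700) = 0.6165; exp(−0.6165) = 0.5398.
C = 9.186e-05 × 0.5398 = 4.96e-05 kg/m³.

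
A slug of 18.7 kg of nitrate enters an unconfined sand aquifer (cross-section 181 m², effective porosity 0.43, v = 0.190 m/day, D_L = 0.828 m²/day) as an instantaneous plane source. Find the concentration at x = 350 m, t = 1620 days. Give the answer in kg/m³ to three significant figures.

For an instantaneous plane source, C(x,t) = M/(n_e·A·√(4πDt)) · exp(−(x−vt)²/(4Dt)), with n_e·A the pore (flow) area.
Plume center vt = 0.190 × 1620 = 307.8 m, so the well at 350 m is 42.2 m downgradient of the peak.
√(4πDt) = 129.8 m, giving peak height M/(n_e·A·√(4πDt)) = 18.7/(0.43 × 181 × 129.8) = 0.001851 kg/m³.
(x−vt)²/(4Dt) = (42.2)²/(4 × 0.828 × 1620) = 0.3319; exp(−0.3319) = 0.7176.
C = 0.001851 × 0.7176 = 0.00133 kg/m³.

0.00133 kg/m³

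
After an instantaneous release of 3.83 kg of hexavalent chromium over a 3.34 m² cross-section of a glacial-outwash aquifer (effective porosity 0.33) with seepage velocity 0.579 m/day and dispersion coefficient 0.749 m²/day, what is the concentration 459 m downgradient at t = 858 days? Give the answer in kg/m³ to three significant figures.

0.0222 kg/m³

For an instantaneous plane source, C(x,t) = M/(n_e·A·√(4πDt)) · exp(−(x−vt)²/(4Dt)), with n_e·A the pore (flow) area.
Plume center vt = 0.579 × 858 = 496.782 m, so the well at 459 m is 37.782 m upgradient of the peak.
√(4πDt) = 89.86 m, giving peak height M/(n_e·A·√(4πDt)) = 3.83/(0.33 × 3.34 × 89.86) = 0.03867 kg/m³.
(x−vt)²/(4Dt) = (-37.782)²/(4 × 0.749 × 858) = 0.5553; exp(−0.5553) = 0.5739.
C = 0.03867 × 0.5739 = 0.0222 kg/m³.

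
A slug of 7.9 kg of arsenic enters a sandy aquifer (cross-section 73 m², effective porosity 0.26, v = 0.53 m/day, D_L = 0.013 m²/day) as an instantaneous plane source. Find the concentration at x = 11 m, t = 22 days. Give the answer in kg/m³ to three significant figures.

For an instantaneous plane source, C(x,t) = M/(n_e·A·√(4πDt)) · exp(−(x−vt)²/(4Dt)), with n_e·A the pore (flow) area.
Plume center vt = 0.53 × 22 = 11.66 m, so the well at 11 m is 0.66 m upgradient of the peak.
√(4πDt) = 1.896 m, giving peak height M/(n_e·A·√(4πDt)) = 7.9/(0.26 × 73 × 1.896) = 0.2195 kg/m³.
(x−vt)²/(4Dt) = (-0.66)²/(4 × 0.013 × 22) = 0.3808; exp(−0.3808) = 0.6833.
C = 0.2195 × 0.6833 = 0.150 kg/m³.

0.150 kg/m³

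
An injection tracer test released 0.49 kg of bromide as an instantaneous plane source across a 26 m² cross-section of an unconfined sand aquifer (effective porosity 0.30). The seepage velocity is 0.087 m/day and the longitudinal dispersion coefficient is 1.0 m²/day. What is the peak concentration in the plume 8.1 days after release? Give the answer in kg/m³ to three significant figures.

0.00623 kg/m³

The peak of an instantaneous 1D plume sits at x = vt; there the Gaussian factor is 1 and C_max = M/(n_e·A·√(4πDt)), where n_e·A is the pore area the mass is dissolved in.
√(4πDt) = √(4π × 1.0 × 8.1) = 10.09 m, so C_max = 0.49/(0.30 × 26 × 10.09) = 0.00623 kg/m³.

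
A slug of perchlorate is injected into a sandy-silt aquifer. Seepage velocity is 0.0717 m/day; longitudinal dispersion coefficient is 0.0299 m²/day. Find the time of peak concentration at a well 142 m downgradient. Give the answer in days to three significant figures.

For the 1D instantaneous-source solution, setting ∂C/∂t = 0 at fixed x gives v²t² + 2Dt − x² = 0, so t = (√(D² + v²x²) − D)/v².
√(D² + v²x²) = √(0.0299² + 0.0717² × 142²) = 10.18; v² = 0.00514089.
t = (10.18 − 0.0299)/0.00514089 = 1970 days (vs. the pure-advection estimate x/v = 1980 d).

1970 days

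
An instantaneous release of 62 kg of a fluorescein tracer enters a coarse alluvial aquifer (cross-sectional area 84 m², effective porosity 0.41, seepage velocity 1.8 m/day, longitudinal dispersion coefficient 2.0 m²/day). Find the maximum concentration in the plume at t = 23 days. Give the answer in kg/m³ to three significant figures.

0.0749 kg/m³

The peak of an instantaneous 1D plume sits at x = vt; there the Gaussian factor is 1 and C_max = M/(n_e·A·√(4πDt)), where n_e·A is the pore area the mass is dissolved in.
√(4πDt) = √(4π × 2.0 × 23) = 24.04 m, so C_max = 62/(0.41 × 84 × 24.04) = 0.0749 kg/m³.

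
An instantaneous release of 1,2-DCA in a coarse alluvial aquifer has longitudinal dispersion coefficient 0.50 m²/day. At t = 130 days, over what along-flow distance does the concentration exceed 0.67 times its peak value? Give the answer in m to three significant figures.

20.4 m

The plume is Gaussian with σ = √(2Dt) = √(2 × 0.50 × 130) = 11.40 m.
C/C_peak = exp(−Δx²/(2σ²)) = 0.67 ⇒ Δx = σ·√(−2 ln 0.67) = 11.40 × 0.8950 = 10.20 m.
Width = 2Δx = 20.4 m.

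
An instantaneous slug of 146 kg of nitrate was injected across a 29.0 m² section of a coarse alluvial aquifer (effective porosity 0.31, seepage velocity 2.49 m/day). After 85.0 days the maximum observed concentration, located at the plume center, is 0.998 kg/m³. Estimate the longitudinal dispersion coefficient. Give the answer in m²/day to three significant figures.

0.248 m²/day

At the plume center C_max = M/(n_e·A·√(4πDt)), so D = M²/(4πt·(n_e·A·C_max)²).
n_e·A·C_max = 0.31 × 29.0 × 0.998 = 8.972 kg/m.
D = 146²/(4π × 85.0 × 8.972²) = 0.248 m²/day.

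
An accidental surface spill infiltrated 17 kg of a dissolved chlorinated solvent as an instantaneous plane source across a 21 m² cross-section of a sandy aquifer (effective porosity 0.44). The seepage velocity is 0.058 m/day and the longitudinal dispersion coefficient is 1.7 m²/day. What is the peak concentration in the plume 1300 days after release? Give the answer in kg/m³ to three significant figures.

0.0110 kg/m³

The peak of an instantaneous 1D plume sits at x = vt; there the Gaussian factor is 1 and C_max = M/(n_e·A·√(4πDt)), where n_e·A is the pore area the mass is dissolved in.
√(4πDt) = √(4π × 1.7 × 1300) = 166.6 m, so C_max = 17/(0.44 × 21 × 166.6) = 0.0110 kg/m³.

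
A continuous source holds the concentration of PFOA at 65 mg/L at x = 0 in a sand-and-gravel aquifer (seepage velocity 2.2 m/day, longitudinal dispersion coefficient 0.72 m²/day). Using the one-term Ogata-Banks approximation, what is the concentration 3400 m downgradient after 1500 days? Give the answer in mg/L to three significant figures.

For a continuous step input, C/C₀ ≈ ½·erfc((x−vt)/(2√(Dt))).
vt = 2.2 × 1500 = 3300 m and 2√(Dt) = 2√(0.72 × 1500) = 65.73 m.
Argument (x−vt)/(2√(Dt)) = (3400 − 3300)/65.73 = 1.521; ½·erfc(1.521) = 0.01574.
C = 65 × 0.01574 = 1.02 mg/L.

1.02 mg/L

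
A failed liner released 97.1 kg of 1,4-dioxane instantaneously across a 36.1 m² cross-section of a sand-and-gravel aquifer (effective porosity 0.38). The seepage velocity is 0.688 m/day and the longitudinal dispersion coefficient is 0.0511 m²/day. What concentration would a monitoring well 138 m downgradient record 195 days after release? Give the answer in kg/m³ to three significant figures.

For an instantaneous plane source, C(x,t) = M/(n_e·A·√(4πDt)) · exp(−(x−vt)²/(4Dt)), with n_e·A the pore (flow) area.
Plume center vt = 0.688 × 195 = 134.16 m, so the well at 138 m is 3.84 m downgradient of the peak.
√(4πDt) = 11.19 m, giving peak height M/(n_e·A·√(4πDt)) = 97.1/(0.38 × 36.1 × 11.19) = 0.6326 kg/m³.
(x−vt)²/(4Dt) = (3.84)²/(4 × 0.0511 × 195) = 0.3700; exp(−0.3700) = 0.6907.
C = 0.6326 × 0.6907 = 0.437 kg/m³.

0.437 kg/m³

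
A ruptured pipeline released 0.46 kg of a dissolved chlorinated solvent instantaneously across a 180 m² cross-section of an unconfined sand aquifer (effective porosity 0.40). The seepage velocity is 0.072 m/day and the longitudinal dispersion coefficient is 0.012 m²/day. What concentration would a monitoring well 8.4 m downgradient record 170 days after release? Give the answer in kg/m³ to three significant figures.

For an instantaneous plane source, C(x,t) = M/(n_e·A·√(4πDt)) · exp(−(x−vt)²/(4Dt)), with n_e·A the pore (flow) area.
Plume center vt = 0.072 × 170 = 12.24 m, so the well at 8.4 m is 3.84 m upgradient of the peak.
√(4πDt) = 5.063 m, giving peak height M/(n_e·A·√(4πDt)) = 0.46/(0.40 × 180 × 5.063) = 0.001262 kg/m³.
(x−vt)²/(4Dt) = (-3.84)²/(4 × 0.012 × 170) = 1.807; exp(−1.807) = 0.1641.
C = 0.001262 × 0.1641 = 0.000207 kg/m³.

0.000207 kg/m³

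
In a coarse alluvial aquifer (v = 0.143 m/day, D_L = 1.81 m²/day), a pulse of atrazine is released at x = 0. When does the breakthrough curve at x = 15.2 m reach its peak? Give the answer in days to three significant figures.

49.8 days

For the 1D instantaneous-source solution, setting ∂C/∂t = 0 at fixed x gives v²t² + 2Dt − x² = 0, so t = (√(D² + v²x²) − D)/v².
√(D² + v²x²) = √(1.81² + 0.143² × 15.2²) = 2.829; v² = 0.020449.
t = (2.829 − 1.81)/0.020449 = 49.8 days (vs. the pure-advection estimate x/v = 106 d).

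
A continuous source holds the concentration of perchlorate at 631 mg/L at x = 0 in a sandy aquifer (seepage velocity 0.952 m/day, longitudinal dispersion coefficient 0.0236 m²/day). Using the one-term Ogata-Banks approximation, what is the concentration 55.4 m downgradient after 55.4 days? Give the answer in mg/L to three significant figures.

For a continuous step input, C/C₀ ≈ ½·erfc((x−vt)/(2√(Dt))).
vt = 0.952 × 55.4 = 52.7408 m and 2√(Dt) = 2√(0.0236 × 55.4) = 2.287 m.
Argument (x−vt)/(2√(Dt)) = (55.4 − 52.7408)/2.287 = 1.163; ½·erfc(1.163) = 0.05001.
C = 631 × 0.05001 = 31.6 mg/L.

31.6 mg/L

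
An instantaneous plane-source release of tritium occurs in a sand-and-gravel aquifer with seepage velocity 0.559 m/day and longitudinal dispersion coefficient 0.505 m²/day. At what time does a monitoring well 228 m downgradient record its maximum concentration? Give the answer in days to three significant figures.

406 days

For the 1D instantaneous-source solution, setting ∂C/∂t = 0 at fixed x gives v²t² + 2Dt − x² = 0, so t = (√(D² + v²x²) − D)/v².
√(D² + v²x²) = √(0.505² + 0.559² × 228²) = 127.5; v² = 0.312481.
t = (127.5 − 0.505)/0.312481 = 406 days (vs. the pure-advection estimate x/v = 408 d).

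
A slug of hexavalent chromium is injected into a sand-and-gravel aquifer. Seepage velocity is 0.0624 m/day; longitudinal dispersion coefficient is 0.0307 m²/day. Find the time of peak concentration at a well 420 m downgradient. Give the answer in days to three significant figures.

6720 days

For the 1D instantaneous-source solution, setting ∂C/∂t = 0 at fixed x gives v²t² + 2Dt − x² = 0, so t = (√(D² + v²x²) − D)/v².
√(D² + v²x²) = √(0.0307² + 0.0624² × 420²) = 26.21; v² = 0.00389376.
t = (26.21 − 0.0307)/0.00389376 = 6720 days (vs. the pure-advection estimate x/v = 6730 d).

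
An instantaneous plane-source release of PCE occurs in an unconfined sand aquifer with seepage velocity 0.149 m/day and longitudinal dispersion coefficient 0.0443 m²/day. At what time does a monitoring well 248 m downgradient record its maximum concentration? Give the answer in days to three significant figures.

For the 1D instantaneous-source solution, setting ∂C/∂t = 0 at fixed x gives v²t² + 2Dt − x² = 0, so t = (√(D² + v²x²) − D)/v².
√(D² + v²x²) = √(0.0443² + 0.149² × 248²) = 36.95; v² = 0.022201.
t = (36.95 − 0.0443)/0.022201 = 1660 days (vs. the pure-advection estimate x/v = 1660 d).

1660 days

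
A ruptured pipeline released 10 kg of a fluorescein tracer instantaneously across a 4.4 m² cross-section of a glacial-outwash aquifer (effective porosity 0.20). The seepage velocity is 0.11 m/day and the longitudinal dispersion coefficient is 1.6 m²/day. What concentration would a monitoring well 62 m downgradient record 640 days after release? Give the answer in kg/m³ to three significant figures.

For an instantaneous plane source, C(x,t) = M/(n_e·A·√(4πDt)) · exp(−(x−vt)²/(4Dt)), with n_e·A the pore (flow) area.
Plume center vt = 0.11 × 640 = 70.4 m, so the well at 62 m is 8.4 m upgradient of the peak.
√(4πDt) = 113.4 m, giving peak height M/(n_e·A·√(4πDt)) = 10/(0.20 × 4.4 × 113.4) = 0.1002 kg/m³.
(x−vt)²/(4Dt) = (-8.4)²/(4 × 1.6 × 640) = 0.01723; exp(−0.01723) = 0.9829.
C = 0.1002 × 0.9829 = 0.0985 kg/m³.

0.0985 kg/m³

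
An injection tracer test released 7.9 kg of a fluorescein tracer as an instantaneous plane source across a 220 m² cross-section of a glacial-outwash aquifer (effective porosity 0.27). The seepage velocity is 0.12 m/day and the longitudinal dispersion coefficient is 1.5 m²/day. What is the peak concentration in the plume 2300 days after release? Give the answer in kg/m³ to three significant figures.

0.000639 kg/m³

The peak of an instantaneous 1D plume sits at x = vt; there the Gaussian factor is 1 and C_max = M/(n_e·A·√(4πDt)), where n_e·A is the pore area the mass is dissolved in.
√(4πDt) = √(4π × 1.5 × 2300) = 208.2 m, so C_max = 7.9/(0.27 × 220 × 208.2) = 0.000639 kg/m³.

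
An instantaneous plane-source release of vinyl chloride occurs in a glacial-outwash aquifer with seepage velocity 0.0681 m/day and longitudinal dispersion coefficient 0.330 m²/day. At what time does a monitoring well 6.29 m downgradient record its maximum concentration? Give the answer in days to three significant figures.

45.4 days

For the 1D instantaneous-source solution, setting ∂C/∂t = 0 at fixed x gives v²t² + 2Dt − x² = 0, so t = (√(D² + v²x²) − D)/v².
√(D² + v²x²) = √(0.330² + 0.0681² × 6.29²) = 0.5407; v² = 0.00463761.
t = (0.5407 − 0.330)/0.00463761 = 45.4 days (vs. the pure-advection estimate x/v = 92.4 d).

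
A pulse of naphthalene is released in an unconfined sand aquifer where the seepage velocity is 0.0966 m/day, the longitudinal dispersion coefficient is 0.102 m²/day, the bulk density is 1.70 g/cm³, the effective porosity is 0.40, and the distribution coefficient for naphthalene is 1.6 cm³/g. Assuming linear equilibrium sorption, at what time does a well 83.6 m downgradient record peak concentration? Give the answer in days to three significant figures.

Retardation factor R = 1 + ρ_b·K_d/n = 1 + 1.70 × 1.6/0.40 = 7.800.
Sorption retards both mechanisms: v_R = v/R = 0.01238 m/day, D_R = D/R = 0.01308 m²/day.
Peak time from v_R²t² + 2D_R t − x² = 0: t = (√(D_R² + v_R²x²) − D_R)/v_R².
√(D_R² + v_R²x²) = √(0.01308² + 0.01238² × 83.6²) = 1.035; v_R² = 0.0001533.
t = (1.035 − 0.01308)/0.0001533 = 6670 days.

6670 days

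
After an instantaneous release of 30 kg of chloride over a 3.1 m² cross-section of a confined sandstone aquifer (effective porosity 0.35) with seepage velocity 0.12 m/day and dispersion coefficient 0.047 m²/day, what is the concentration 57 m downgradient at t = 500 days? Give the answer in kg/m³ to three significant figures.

For an instantaneous plane source, C(x,t) = M/(n_e·A·√(4πDt)) · exp(−(x−vt)²/(4Dt)), with n_e·A the pore (flow) area.
Plume center vt = 0.12 × 500 = 60 m, so the well at 57 m is 3 m upgradient of the peak.
√(4πDt) = 17.18 m, giving peak height M/(n_e·A·√(4πDt)) = 30/(0.35 × 3.1 × 17.18) = 1.609 kg/m³.
(x−vt)²/(4Dt) = (-3)²/(4 × 0.047 × 500) = 0.09574; exp(−0.09574) = 0.9087.
C = 1.609 × 0.9087 = 1.46 kg/m³.

1.46 kg/m³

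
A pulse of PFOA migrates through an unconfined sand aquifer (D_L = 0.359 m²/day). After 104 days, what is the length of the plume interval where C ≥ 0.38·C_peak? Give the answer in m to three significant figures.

24.0 m

The plume is Gaussian with σ = √(2Dt) = √(2 × 0.359 × 104) = 8.641 m.
C/C_peak = exp(−Δx²/(2σ²)) = 0.38 ⇒ Δx = σ·√(−2 ln 0.38) = 8.641 × 1.391 = 12.02 m.
Width = 2Δx = 24.0 m.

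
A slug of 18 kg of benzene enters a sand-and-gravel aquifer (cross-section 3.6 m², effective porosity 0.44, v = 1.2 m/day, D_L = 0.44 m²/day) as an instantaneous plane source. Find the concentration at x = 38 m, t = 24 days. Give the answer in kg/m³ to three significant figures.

For an instantaneous plane source, C(x,t) = M/(n_e·A·√(4πDt)) · exp(−(x−vt)²/(4Dt)), with n_e·A the pore (flow) area.
Plume center vt = 1.2 × 24 = 28.8 m, so the well at 38 m is 9.2 m downgradient of the peak.
√(4πDt) = 11.52 m, giving peak height M/(n_e·A·√(4πDt)) = 18/(0.44 × 3.6 × 11.52) = 0.9864 kg/m³.
(x−vt)²/(4Dt) = (9.2)²/(4 × 0.44 × 24) = 2.004; exp(−2.004) = 0.1348.
C = 0.9864 × 0.1348 = 0.133 kg/m³.

0.133 kg/m³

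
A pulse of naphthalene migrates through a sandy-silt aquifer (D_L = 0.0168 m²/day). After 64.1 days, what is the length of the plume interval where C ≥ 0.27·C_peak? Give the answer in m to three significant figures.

4.75 m

The plume is Gaussian with σ = √(2Dt) = √(2 × 0.0168 × 64.1) = 1.468 m.
C/C_peak = exp(−Δx²/(2σ²)) = 0.27 ⇒ Δx = σ·√(−2 ln 0.27) = 1.468 × 1.618 = 2.375 m.
Width = 2Δx = 4.75 m.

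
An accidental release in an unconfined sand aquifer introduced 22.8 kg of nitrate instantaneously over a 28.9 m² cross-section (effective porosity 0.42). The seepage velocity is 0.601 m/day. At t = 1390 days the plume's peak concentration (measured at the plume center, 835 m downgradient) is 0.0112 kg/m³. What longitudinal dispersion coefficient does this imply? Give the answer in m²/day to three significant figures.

At the plume center C_max = M/(n_e·A·√(4πDt)), so D = M²/(4πt·(n_e·A·C_max)²).
n_e·A·C_max = 0.42 × 28.9 × 0.0112 = 0.1359 kg/m.
D = 22.8²/(4π × 1390 × 0.1359²) = 1.61 m²/day.

1.61 m²/day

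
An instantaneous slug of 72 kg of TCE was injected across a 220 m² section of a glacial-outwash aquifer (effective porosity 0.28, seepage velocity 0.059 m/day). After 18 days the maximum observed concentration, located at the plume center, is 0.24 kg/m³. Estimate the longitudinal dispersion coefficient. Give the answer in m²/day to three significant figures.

0.105 m²/day

At the plume center C_max = M/(n_e·A·√(4πDt)), so D = M²/(4πt·(n_e·A·C_max)²).
n_e·A·C_max = 0.28 × 220 × 0.24 = 14.78 kg/m.
D = 72²/(4π × 18 × 14.78²) = 0.105 m²/day.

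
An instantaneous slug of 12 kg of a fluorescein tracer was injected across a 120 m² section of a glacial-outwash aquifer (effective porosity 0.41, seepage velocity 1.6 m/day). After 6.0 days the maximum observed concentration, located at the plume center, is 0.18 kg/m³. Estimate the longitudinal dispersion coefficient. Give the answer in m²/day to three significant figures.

0.0244 m²/day

At the plume center C_max = M/(n_e·A·√(4πDt)), so D = M²/(4πt·(n_e·A·C_max)²).
n_e·A·C_max = 0.41 × 120 × 0.18 = 8.856 kg/m.
D = 12²/(4π × 6.0 × 8.856²) = 0.0244 m²/day.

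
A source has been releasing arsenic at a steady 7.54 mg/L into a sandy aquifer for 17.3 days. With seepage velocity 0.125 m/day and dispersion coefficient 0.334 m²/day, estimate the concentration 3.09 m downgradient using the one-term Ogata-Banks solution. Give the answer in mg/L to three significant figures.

For a continuous step input, C/C₀ ≈ ½·erfc((x−vt)/(2√(Dt))).
vt = 0.125 × 17.3 = 2.1625 m and 2√(Dt) = 2√(0.334 × 17.3) = 4.808 m.
Argument (x−vt)/(2√(Dt)) = (3.09 − 2.1625)/4.808 = 0.1929; ½·erfc(0.1929) = 0.3925.
C = 7.54 × 0.3925 = 2.96 mg/L.

2.96 mg/L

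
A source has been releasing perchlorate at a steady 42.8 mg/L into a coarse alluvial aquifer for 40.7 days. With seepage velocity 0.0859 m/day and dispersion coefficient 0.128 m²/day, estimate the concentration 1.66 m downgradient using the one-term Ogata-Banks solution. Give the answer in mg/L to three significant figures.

30.6 mg/L

For a continuous step input, C/C₀ ≈ ½·erfc((x−vt)/(2√(Dt))).
vt = 0.0859 × 40.7 = 3.49613 m and 2√(Dt) = 2√(0.128 × 40.7) = 4.565 m.
Argument (x−vt)/(2√(Dt)) = (1.66 − 3.49613)/4.565 = -0.4022; ½·erfc(-0.4022) = 0.7153.
C = 42.8 × 0.7153 = 30.6 mg/L.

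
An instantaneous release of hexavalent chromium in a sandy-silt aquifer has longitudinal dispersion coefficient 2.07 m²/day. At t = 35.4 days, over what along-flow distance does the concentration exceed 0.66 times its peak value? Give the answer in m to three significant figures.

The plume is Gaussian with σ = √(2Dt) = √(2 × 2.07 × 35.4) = 12.11 m.
C/C_peak = exp(−Δx²/(2σ²)) = 0.66 ⇒ Δx = σ·√(−2 ln 0.66) = 12.11 × 0.9116 = 11.04 m.
Width = 2Δx = 22.1 m.

22.1 m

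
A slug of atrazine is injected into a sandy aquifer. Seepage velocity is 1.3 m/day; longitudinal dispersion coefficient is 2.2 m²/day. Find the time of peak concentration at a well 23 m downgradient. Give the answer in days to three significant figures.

16.4 days

For the 1D instantaneous-source solution, setting ∂C/∂t = 0 at fixed x gives v²t² + 2Dt − x² = 0, so t = (√(D² + v²x²) − D)/v².
√(D² + v²x²) = √(2.2² + 1.3² × 23²) = 29.98; v² = 1.69.
t = (29.98 − 2.2)/1.69 = 16.4 days (vs. the pure-advection estimate x/v = 17.7 d).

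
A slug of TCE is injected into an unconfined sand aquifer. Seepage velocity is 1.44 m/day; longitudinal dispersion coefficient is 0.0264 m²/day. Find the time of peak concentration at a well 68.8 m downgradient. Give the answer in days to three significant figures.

For the 1D instantaneous-source solution, setting ∂C/∂t = 0 at fixed x gives v²t² + 2Dt − x² = 0, so t = (√(D² + v²x²) − D)/v².
√(D² + v²x²) = √(0.0264² + 1.44² × 68.8²) = 99.07; v² = 2.0736.
t = (99.07 − 0.0264)/2.0736 = 47.8 days (vs. the pure-advection estimate x/v = 47.8 d).

47.8 days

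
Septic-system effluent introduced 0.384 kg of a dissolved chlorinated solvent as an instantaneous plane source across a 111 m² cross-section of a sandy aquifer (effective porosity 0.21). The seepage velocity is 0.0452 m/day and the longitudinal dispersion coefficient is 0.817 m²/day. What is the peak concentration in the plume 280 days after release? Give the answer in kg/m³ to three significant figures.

The peak of an instantaneous 1D plume sits at x = vt; there the Gaussian factor is 1 and C_max = M/(n_e·A·√(4πDt)), where n_e·A is the pore area the mass is dissolved in.
√(4πDt) = √(4π × 0.817 × 280) = 53.62 m, so C_max = 0.384/(0.21 × 111 × 53.62) = 0.000307 kg/m³.

0.000307 kg/m³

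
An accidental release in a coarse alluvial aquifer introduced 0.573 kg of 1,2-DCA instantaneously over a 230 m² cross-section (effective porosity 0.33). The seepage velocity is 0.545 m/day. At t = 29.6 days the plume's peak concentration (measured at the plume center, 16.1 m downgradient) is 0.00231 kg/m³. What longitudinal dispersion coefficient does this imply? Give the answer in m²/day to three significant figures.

At the plume center C_max = M/(n_e·A·√(4πDt)), so D = M²/(4πt·(n_e·A·C_max)²).
n_e·A·C_max = 0.33 × 230 × 0.00231 = 0.1753 kg/m.
D = 0.573²/(4π × 29.6 × 0.1753²) = 0.0287 m²/day.

0.0287 m²/day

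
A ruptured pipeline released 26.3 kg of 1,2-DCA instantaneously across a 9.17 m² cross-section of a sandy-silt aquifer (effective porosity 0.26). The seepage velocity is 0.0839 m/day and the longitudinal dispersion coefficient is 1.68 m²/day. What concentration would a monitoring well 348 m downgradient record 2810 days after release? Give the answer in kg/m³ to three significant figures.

0.0232 kg/m³

For an instantaneous plane source, C(x,t) = M/(n_e·A·√(4πDt)) · exp(−(x−vt)²/(4Dt)), with n_e·A the pore (flow) area.
Plume center vt = 0.0839 × 2810 = 235.759 m, so the well at 348 m is 112.241 m downgradient of the peak.
√(4πDt) = 243.6 m, giving peak height M/(n_e·A·√(4πDt)) = 26.3/(0.26 × 9.17 × 243.6) = 0.04528 kg/m³.
(x−vt)²/(4Dt) = (112.241)²/(4 × 1.68 × 2810) = 0.6672; exp(−0.6672) = 0.5131.
C = 0.04528 × 0.5131 = 0.0232 kg/m³.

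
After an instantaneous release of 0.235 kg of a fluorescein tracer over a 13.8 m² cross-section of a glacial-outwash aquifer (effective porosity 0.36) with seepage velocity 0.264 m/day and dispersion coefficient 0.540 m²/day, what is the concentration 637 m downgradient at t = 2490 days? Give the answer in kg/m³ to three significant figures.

For an instantaneous plane source, C(x,t) = M/(n_e·A·√(4πDt)) · exp(−(x−vt)²/(4Dt)), with n_e·A the pore (flow) area.
Plume center vt = 0.264 × 2490 = 657.36 m, so the well at 637 m is 20.36 m upgradient of the peak.
√(4πDt) = 130.0 m, giving peak height M/(n_e·A·√(4πDt)) = 0.235/(0.36 × 13.8 × 130.0) = 0.0003639 kg/m³.
(x−vt)²/(4Dt) = (-20.36)²/(4 × 0.540 × 2490) = 0.07707; exp(−0.07707) = 0.9258.
C = 0.0003639 × 0.9258 = 0.000337 kg/m³.

0.000337 kg/m³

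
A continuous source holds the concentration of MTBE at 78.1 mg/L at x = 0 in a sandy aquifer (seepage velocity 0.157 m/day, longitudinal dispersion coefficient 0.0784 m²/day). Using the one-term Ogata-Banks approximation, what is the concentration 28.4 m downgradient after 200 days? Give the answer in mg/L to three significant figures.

For a continuous step input, C/C₀ ≈ ½·erfc((x−vt)/(2√(Dt))).
vt = 0.157 × 200 = 31.4 m and 2√(Dt) = 2√(0.0784 × 200) = 7.920 m.
Argument (x−vt)/(2√(Dt)) = (28.4 − 31.4)/7.920 = -0.3788; ½·erfc(-0.3788) = 0.7039.
C = 78.1 × 0.7039 = 55.0 mg/L.

55.0 mg/L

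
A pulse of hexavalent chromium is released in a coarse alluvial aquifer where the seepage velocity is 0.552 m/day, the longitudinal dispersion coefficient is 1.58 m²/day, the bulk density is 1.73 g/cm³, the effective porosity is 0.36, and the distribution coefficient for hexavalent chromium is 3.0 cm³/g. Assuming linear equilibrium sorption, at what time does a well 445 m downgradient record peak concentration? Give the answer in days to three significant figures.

Retardation factor R = 1 + ρ_b·K_d/n = 1 + 1.73 × 3.0/0.36 = 15.42.
Sorption retards both mechanisms: v_R = v/R = 0.03580 m/day, D_R = D/R = 0.1025 m²/day.
Peak time from v_R²t² + 2D_R t − x² = 0: t = (√(D_R² + v_R²x²) − D_R)/v_R².
√(D_R² + v_R²x²) = √(0.1025² + 0.03580² × 445²) = 15.93; v_R² = 0.001282.
t = (15.93 − 0.1025)/0.001282 = 12300 days.

12300 days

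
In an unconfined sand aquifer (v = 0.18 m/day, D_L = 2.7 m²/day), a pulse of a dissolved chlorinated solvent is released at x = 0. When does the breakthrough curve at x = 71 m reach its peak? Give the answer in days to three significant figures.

320 days

For the 1D instantaneous-source solution, setting ∂C/∂t = 0 at fixed x gives v²t² + 2Dt − x² = 0, so t = (√(D² + v²x²) − D)/v².
√(D² + v²x²) = √(2.7² + 0.18² × 71²) = 13.06; v² = 0.0324.
t = (13.06 − 2.7)/0.0324 = 320 days (vs. the pure-advection estimate x/v = 394 d).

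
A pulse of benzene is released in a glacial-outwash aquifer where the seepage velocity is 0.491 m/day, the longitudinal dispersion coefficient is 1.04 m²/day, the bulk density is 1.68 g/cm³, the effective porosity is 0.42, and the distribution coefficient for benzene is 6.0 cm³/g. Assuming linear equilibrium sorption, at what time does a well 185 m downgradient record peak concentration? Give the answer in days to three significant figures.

Retardation factor R = 1 + ρ_b·K_d/n = 1 + 1.68 × 6.0/0.42 = 25.00.
Sorption retards both mechanisms: v_R = v/R = 0.01964 m/day, D_R = D/R = 0.04160 m²/day.
Peak time from v_R²t² + 2D_R t − x² = 0: t = (√(D_R² + v_R²x²) − D_R)/v_R².
√(D_R² + v_R²x²) = √(0.04160² + 0.01964² × 185²) = 3.634; v_R² = 0.0003857.
t = (3.634 − 0.04160)/0.0003857 = 9310 days.

9310 days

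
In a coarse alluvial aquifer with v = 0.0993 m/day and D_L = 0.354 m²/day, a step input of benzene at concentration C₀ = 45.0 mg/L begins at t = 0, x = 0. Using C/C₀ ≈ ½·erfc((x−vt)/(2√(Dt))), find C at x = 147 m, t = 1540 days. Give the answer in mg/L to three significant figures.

25.7 mg/L

For a continuous step input, C/C₀ ≈ ½·erfc((x−vt)/(2√(Dt))).
vt = 0.0993 × 1540 = 152.922 m and 2√(Dt) = 2√(0.354 × 1540) = 46.70 m.
Argument (x−vt)/(2√(Dt)) = (147 − 152.922)/46.70 = -0.1268; ½·erfc(-0.1268) = 0.5712.
C = 45.0 × 0.5712 = 25.7 mg/L.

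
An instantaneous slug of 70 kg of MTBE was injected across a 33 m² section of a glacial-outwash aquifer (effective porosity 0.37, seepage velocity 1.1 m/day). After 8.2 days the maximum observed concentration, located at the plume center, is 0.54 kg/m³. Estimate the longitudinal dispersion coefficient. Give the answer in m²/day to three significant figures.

1.09 m²/day

At the plume center C_max = M/(n_e·A·√(4πDt)), so D = M²/(4πt·(n_e·A·C_max)²).
n_e·A·C_max = 0.37 × 33 × 0.54 = 6.593 kg/m.
D = 70²/(4π × 8.2 × 6.593²) = 1.09 m²/day.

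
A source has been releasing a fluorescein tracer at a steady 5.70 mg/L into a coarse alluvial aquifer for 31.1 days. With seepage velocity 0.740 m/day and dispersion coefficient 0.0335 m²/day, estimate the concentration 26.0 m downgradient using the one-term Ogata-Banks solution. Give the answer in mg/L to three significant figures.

0.110 mg/L

For a continuous step input, C/C₀ ≈ ½·erfc((x−vt)/(2√(Dt))).
vt = 0.740 × 31.1 = 23.014 m and 2√(Dt) = 2√(0.0335 × 31.1) = 2.041 m.
Argument (x−vt)/(2√(Dt)) = (26.0 − 23.014)/2.041 = 1.463; ½·erfc(1.463) = 0.01927.
C = 5.70 × 0.01927 = 0.110 mg/L.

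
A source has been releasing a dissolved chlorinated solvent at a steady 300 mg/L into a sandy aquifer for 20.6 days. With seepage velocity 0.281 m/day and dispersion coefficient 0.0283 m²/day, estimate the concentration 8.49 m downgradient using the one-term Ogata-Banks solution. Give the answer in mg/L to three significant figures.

For a continuous step input, C/C₀ ≈ ½·erfc((x−vt)/(2√(Dt))).
vt = 0.281 × 20.6 = 5.7886 m and 2√(Dt) = 2√(0.0283 × 20.6) = 1.527 m.
Argument (x−vt)/(2√(Dt)) = (8.49 − 5.7886)/1.527 = 1.769; ½·erfc(1.769) = 0.006179.
C = 300 × 0.006179 = 1.85 mg/L.

1.85 mg/L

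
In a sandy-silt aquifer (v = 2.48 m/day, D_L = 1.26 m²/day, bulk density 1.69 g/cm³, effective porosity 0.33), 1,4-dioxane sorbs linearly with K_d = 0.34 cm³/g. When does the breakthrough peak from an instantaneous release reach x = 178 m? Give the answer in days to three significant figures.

196 days

Retardation factor R = 1 + ρ_b·K_d/n = 1 + 1.69 × 0.34/0.33 = 2.741.
Sorption retards both mechanisms: v_R = v/R = 0.9048 m/day, D_R = D/R = 0.4597 m²/day.
Peak time from v_R²t² + 2D_R t − x² = 0: t = (√(D_R² + v_R²x²) − D_R)/v_R².
√(D_R² + v_R²x²) = √(0.4597² + 0.9048² × 178²) = 161.1; v_R² = 0.8187.
t = (161.1 − 0.4597)/0.8187 = 196 days.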